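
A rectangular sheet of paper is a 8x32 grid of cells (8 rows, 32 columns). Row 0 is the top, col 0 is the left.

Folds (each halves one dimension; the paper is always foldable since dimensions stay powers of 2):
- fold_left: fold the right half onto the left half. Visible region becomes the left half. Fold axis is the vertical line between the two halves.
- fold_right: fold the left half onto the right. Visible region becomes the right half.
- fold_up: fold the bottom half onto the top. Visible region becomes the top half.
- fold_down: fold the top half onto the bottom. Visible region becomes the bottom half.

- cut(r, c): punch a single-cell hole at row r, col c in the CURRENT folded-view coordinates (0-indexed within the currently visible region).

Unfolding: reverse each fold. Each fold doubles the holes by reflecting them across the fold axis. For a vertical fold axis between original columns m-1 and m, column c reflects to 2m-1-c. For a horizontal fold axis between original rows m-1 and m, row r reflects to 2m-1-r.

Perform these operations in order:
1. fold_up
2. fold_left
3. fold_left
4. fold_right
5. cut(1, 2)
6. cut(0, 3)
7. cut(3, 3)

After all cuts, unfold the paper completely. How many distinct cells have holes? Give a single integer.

Op 1 fold_up: fold axis h@4; visible region now rows[0,4) x cols[0,32) = 4x32
Op 2 fold_left: fold axis v@16; visible region now rows[0,4) x cols[0,16) = 4x16
Op 3 fold_left: fold axis v@8; visible region now rows[0,4) x cols[0,8) = 4x8
Op 4 fold_right: fold axis v@4; visible region now rows[0,4) x cols[4,8) = 4x4
Op 5 cut(1, 2): punch at orig (1,6); cuts so far [(1, 6)]; region rows[0,4) x cols[4,8) = 4x4
Op 6 cut(0, 3): punch at orig (0,7); cuts so far [(0, 7), (1, 6)]; region rows[0,4) x cols[4,8) = 4x4
Op 7 cut(3, 3): punch at orig (3,7); cuts so far [(0, 7), (1, 6), (3, 7)]; region rows[0,4) x cols[4,8) = 4x4
Unfold 1 (reflect across v@4): 6 holes -> [(0, 0), (0, 7), (1, 1), (1, 6), (3, 0), (3, 7)]
Unfold 2 (reflect across v@8): 12 holes -> [(0, 0), (0, 7), (0, 8), (0, 15), (1, 1), (1, 6), (1, 9), (1, 14), (3, 0), (3, 7), (3, 8), (3, 15)]
Unfold 3 (reflect across v@16): 24 holes -> [(0, 0), (0, 7), (0, 8), (0, 15), (0, 16), (0, 23), (0, 24), (0, 31), (1, 1), (1, 6), (1, 9), (1, 14), (1, 17), (1, 22), (1, 25), (1, 30), (3, 0), (3, 7), (3, 8), (3, 15), (3, 16), (3, 23), (3, 24), (3, 31)]
Unfold 4 (reflect across h@4): 48 holes -> [(0, 0), (0, 7), (0, 8), (0, 15), (0, 16), (0, 23), (0, 24), (0, 31), (1, 1), (1, 6), (1, 9), (1, 14), (1, 17), (1, 22), (1, 25), (1, 30), (3, 0), (3, 7), (3, 8), (3, 15), (3, 16), (3, 23), (3, 24), (3, 31), (4, 0), (4, 7), (4, 8), (4, 15), (4, 16), (4, 23), (4, 24), (4, 31), (6, 1), (6, 6), (6, 9), (6, 14), (6, 17), (6, 22), (6, 25), (6, 30), (7, 0), (7, 7), (7, 8), (7, 15), (7, 16), (7, 23), (7, 24), (7, 31)]

Answer: 48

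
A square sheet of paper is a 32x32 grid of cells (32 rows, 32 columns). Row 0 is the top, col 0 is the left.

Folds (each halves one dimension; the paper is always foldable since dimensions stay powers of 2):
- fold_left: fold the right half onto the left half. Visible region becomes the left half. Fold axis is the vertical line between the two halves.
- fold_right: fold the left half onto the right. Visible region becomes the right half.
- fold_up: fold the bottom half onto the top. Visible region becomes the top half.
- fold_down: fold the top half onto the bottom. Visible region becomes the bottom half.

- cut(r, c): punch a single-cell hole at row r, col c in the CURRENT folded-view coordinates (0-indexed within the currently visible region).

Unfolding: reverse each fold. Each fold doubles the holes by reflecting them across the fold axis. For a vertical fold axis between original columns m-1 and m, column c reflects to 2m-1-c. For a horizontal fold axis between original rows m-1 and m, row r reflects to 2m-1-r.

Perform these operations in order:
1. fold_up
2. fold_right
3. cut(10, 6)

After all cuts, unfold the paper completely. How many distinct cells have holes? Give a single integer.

Answer: 4

Derivation:
Op 1 fold_up: fold axis h@16; visible region now rows[0,16) x cols[0,32) = 16x32
Op 2 fold_right: fold axis v@16; visible region now rows[0,16) x cols[16,32) = 16x16
Op 3 cut(10, 6): punch at orig (10,22); cuts so far [(10, 22)]; region rows[0,16) x cols[16,32) = 16x16
Unfold 1 (reflect across v@16): 2 holes -> [(10, 9), (10, 22)]
Unfold 2 (reflect across h@16): 4 holes -> [(10, 9), (10, 22), (21, 9), (21, 22)]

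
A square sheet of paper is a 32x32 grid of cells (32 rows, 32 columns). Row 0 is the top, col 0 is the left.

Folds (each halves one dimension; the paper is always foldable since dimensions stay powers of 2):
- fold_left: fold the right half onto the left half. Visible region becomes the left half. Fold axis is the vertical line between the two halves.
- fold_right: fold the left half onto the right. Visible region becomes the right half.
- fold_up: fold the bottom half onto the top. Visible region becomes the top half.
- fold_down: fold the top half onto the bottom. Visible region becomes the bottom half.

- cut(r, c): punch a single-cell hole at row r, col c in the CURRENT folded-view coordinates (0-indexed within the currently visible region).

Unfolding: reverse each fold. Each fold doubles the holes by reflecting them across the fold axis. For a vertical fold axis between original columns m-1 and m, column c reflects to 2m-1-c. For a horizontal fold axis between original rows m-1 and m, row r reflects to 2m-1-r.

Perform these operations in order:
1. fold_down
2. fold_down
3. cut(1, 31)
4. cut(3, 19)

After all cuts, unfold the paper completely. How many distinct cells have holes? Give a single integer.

Op 1 fold_down: fold axis h@16; visible region now rows[16,32) x cols[0,32) = 16x32
Op 2 fold_down: fold axis h@24; visible region now rows[24,32) x cols[0,32) = 8x32
Op 3 cut(1, 31): punch at orig (25,31); cuts so far [(25, 31)]; region rows[24,32) x cols[0,32) = 8x32
Op 4 cut(3, 19): punch at orig (27,19); cuts so far [(25, 31), (27, 19)]; region rows[24,32) x cols[0,32) = 8x32
Unfold 1 (reflect across h@24): 4 holes -> [(20, 19), (22, 31), (25, 31), (27, 19)]
Unfold 2 (reflect across h@16): 8 holes -> [(4, 19), (6, 31), (9, 31), (11, 19), (20, 19), (22, 31), (25, 31), (27, 19)]

Answer: 8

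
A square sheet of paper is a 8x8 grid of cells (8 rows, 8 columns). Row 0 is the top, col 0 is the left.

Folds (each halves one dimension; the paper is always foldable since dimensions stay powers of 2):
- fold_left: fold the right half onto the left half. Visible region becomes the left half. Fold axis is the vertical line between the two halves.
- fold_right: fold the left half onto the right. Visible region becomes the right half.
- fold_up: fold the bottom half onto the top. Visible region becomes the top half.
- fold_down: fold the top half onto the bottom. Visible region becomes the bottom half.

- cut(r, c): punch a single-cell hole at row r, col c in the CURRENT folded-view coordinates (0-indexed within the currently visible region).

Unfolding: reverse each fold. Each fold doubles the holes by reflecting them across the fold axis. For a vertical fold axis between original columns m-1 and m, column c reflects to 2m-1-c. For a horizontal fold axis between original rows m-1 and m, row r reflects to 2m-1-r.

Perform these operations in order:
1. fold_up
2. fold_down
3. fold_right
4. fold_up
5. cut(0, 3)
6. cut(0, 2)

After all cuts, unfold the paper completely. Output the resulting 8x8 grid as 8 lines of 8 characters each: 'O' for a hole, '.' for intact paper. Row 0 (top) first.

Op 1 fold_up: fold axis h@4; visible region now rows[0,4) x cols[0,8) = 4x8
Op 2 fold_down: fold axis h@2; visible region now rows[2,4) x cols[0,8) = 2x8
Op 3 fold_right: fold axis v@4; visible region now rows[2,4) x cols[4,8) = 2x4
Op 4 fold_up: fold axis h@3; visible region now rows[2,3) x cols[4,8) = 1x4
Op 5 cut(0, 3): punch at orig (2,7); cuts so far [(2, 7)]; region rows[2,3) x cols[4,8) = 1x4
Op 6 cut(0, 2): punch at orig (2,6); cuts so far [(2, 6), (2, 7)]; region rows[2,3) x cols[4,8) = 1x4
Unfold 1 (reflect across h@3): 4 holes -> [(2, 6), (2, 7), (3, 6), (3, 7)]
Unfold 2 (reflect across v@4): 8 holes -> [(2, 0), (2, 1), (2, 6), (2, 7), (3, 0), (3, 1), (3, 6), (3, 7)]
Unfold 3 (reflect across h@2): 16 holes -> [(0, 0), (0, 1), (0, 6), (0, 7), (1, 0), (1, 1), (1, 6), (1, 7), (2, 0), (2, 1), (2, 6), (2, 7), (3, 0), (3, 1), (3, 6), (3, 7)]
Unfold 4 (reflect across h@4): 32 holes -> [(0, 0), (0, 1), (0, 6), (0, 7), (1, 0), (1, 1), (1, 6), (1, 7), (2, 0), (2, 1), (2, 6), (2, 7), (3, 0), (3, 1), (3, 6), (3, 7), (4, 0), (4, 1), (4, 6), (4, 7), (5, 0), (5, 1), (5, 6), (5, 7), (6, 0), (6, 1), (6, 6), (6, 7), (7, 0), (7, 1), (7, 6), (7, 7)]

Answer: OO....OO
OO....OO
OO....OO
OO....OO
OO....OO
OO....OO
OO....OO
OO....OO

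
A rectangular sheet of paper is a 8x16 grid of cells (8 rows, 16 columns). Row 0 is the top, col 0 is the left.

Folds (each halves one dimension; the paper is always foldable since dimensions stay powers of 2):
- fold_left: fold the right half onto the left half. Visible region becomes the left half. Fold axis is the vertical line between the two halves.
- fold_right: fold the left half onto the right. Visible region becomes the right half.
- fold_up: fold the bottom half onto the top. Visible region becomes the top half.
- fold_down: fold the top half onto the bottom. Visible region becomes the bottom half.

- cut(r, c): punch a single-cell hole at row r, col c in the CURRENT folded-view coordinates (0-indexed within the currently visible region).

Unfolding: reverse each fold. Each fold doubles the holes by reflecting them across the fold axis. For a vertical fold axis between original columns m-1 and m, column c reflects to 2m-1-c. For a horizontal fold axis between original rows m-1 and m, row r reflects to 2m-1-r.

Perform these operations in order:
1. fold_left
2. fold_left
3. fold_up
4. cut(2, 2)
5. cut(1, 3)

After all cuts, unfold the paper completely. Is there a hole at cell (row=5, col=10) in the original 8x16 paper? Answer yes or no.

Op 1 fold_left: fold axis v@8; visible region now rows[0,8) x cols[0,8) = 8x8
Op 2 fold_left: fold axis v@4; visible region now rows[0,8) x cols[0,4) = 8x4
Op 3 fold_up: fold axis h@4; visible region now rows[0,4) x cols[0,4) = 4x4
Op 4 cut(2, 2): punch at orig (2,2); cuts so far [(2, 2)]; region rows[0,4) x cols[0,4) = 4x4
Op 5 cut(1, 3): punch at orig (1,3); cuts so far [(1, 3), (2, 2)]; region rows[0,4) x cols[0,4) = 4x4
Unfold 1 (reflect across h@4): 4 holes -> [(1, 3), (2, 2), (5, 2), (6, 3)]
Unfold 2 (reflect across v@4): 8 holes -> [(1, 3), (1, 4), (2, 2), (2, 5), (5, 2), (5, 5), (6, 3), (6, 4)]
Unfold 3 (reflect across v@8): 16 holes -> [(1, 3), (1, 4), (1, 11), (1, 12), (2, 2), (2, 5), (2, 10), (2, 13), (5, 2), (5, 5), (5, 10), (5, 13), (6, 3), (6, 4), (6, 11), (6, 12)]
Holes: [(1, 3), (1, 4), (1, 11), (1, 12), (2, 2), (2, 5), (2, 10), (2, 13), (5, 2), (5, 5), (5, 10), (5, 13), (6, 3), (6, 4), (6, 11), (6, 12)]

Answer: yes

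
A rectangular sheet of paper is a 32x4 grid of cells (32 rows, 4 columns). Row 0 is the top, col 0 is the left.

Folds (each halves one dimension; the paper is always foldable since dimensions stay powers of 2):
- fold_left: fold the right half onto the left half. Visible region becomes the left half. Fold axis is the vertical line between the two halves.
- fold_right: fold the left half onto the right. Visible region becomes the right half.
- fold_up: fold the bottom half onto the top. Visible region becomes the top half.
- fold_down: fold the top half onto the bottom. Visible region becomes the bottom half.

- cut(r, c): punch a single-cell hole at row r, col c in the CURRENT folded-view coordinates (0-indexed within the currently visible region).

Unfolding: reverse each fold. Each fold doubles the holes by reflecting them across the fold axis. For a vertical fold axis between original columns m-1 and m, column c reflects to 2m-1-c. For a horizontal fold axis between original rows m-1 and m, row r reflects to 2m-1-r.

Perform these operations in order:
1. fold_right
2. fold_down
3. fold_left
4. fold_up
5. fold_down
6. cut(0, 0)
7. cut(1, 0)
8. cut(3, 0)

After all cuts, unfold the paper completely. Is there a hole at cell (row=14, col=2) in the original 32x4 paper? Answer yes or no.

Op 1 fold_right: fold axis v@2; visible region now rows[0,32) x cols[2,4) = 32x2
Op 2 fold_down: fold axis h@16; visible region now rows[16,32) x cols[2,4) = 16x2
Op 3 fold_left: fold axis v@3; visible region now rows[16,32) x cols[2,3) = 16x1
Op 4 fold_up: fold axis h@24; visible region now rows[16,24) x cols[2,3) = 8x1
Op 5 fold_down: fold axis h@20; visible region now rows[20,24) x cols[2,3) = 4x1
Op 6 cut(0, 0): punch at orig (20,2); cuts so far [(20, 2)]; region rows[20,24) x cols[2,3) = 4x1
Op 7 cut(1, 0): punch at orig (21,2); cuts so far [(20, 2), (21, 2)]; region rows[20,24) x cols[2,3) = 4x1
Op 8 cut(3, 0): punch at orig (23,2); cuts so far [(20, 2), (21, 2), (23, 2)]; region rows[20,24) x cols[2,3) = 4x1
Unfold 1 (reflect across h@20): 6 holes -> [(16, 2), (18, 2), (19, 2), (20, 2), (21, 2), (23, 2)]
Unfold 2 (reflect across h@24): 12 holes -> [(16, 2), (18, 2), (19, 2), (20, 2), (21, 2), (23, 2), (24, 2), (26, 2), (27, 2), (28, 2), (29, 2), (31, 2)]
Unfold 3 (reflect across v@3): 24 holes -> [(16, 2), (16, 3), (18, 2), (18, 3), (19, 2), (19, 3), (20, 2), (20, 3), (21, 2), (21, 3), (23, 2), (23, 3), (24, 2), (24, 3), (26, 2), (26, 3), (27, 2), (27, 3), (28, 2), (28, 3), (29, 2), (29, 3), (31, 2), (31, 3)]
Unfold 4 (reflect across h@16): 48 holes -> [(0, 2), (0, 3), (2, 2), (2, 3), (3, 2), (3, 3), (4, 2), (4, 3), (5, 2), (5, 3), (7, 2), (7, 3), (8, 2), (8, 3), (10, 2), (10, 3), (11, 2), (11, 3), (12, 2), (12, 3), (13, 2), (13, 3), (15, 2), (15, 3), (16, 2), (16, 3), (18, 2), (18, 3), (19, 2), (19, 3), (20, 2), (20, 3), (21, 2), (21, 3), (23, 2), (23, 3), (24, 2), (24, 3), (26, 2), (26, 3), (27, 2), (27, 3), (28, 2), (28, 3), (29, 2), (29, 3), (31, 2), (31, 3)]
Unfold 5 (reflect across v@2): 96 holes -> [(0, 0), (0, 1), (0, 2), (0, 3), (2, 0), (2, 1), (2, 2), (2, 3), (3, 0), (3, 1), (3, 2), (3, 3), (4, 0), (4, 1), (4, 2), (4, 3), (5, 0), (5, 1), (5, 2), (5, 3), (7, 0), (7, 1), (7, 2), (7, 3), (8, 0), (8, 1), (8, 2), (8, 3), (10, 0), (10, 1), (10, 2), (10, 3), (11, 0), (11, 1), (11, 2), (11, 3), (12, 0), (12, 1), (12, 2), (12, 3), (13, 0), (13, 1), (13, 2), (13, 3), (15, 0), (15, 1), (15, 2), (15, 3), (16, 0), (16, 1), (16, 2), (16, 3), (18, 0), (18, 1), (18, 2), (18, 3), (19, 0), (19, 1), (19, 2), (19, 3), (20, 0), (20, 1), (20, 2), (20, 3), (21, 0), (21, 1), (21, 2), (21, 3), (23, 0), (23, 1), (23, 2), (23, 3), (24, 0), (24, 1), (24, 2), (24, 3), (26, 0), (26, 1), (26, 2), (26, 3), (27, 0), (27, 1), (27, 2), (27, 3), (28, 0), (28, 1), (28, 2), (28, 3), (29, 0), (29, 1), (29, 2), (29, 3), (31, 0), (31, 1), (31, 2), (31, 3)]
Holes: [(0, 0), (0, 1), (0, 2), (0, 3), (2, 0), (2, 1), (2, 2), (2, 3), (3, 0), (3, 1), (3, 2), (3, 3), (4, 0), (4, 1), (4, 2), (4, 3), (5, 0), (5, 1), (5, 2), (5, 3), (7, 0), (7, 1), (7, 2), (7, 3), (8, 0), (8, 1), (8, 2), (8, 3), (10, 0), (10, 1), (10, 2), (10, 3), (11, 0), (11, 1), (11, 2), (11, 3), (12, 0), (12, 1), (12, 2), (12, 3), (13, 0), (13, 1), (13, 2), (13, 3), (15, 0), (15, 1), (15, 2), (15, 3), (16, 0), (16, 1), (16, 2), (16, 3), (18, 0), (18, 1), (18, 2), (18, 3), (19, 0), (19, 1), (19, 2), (19, 3), (20, 0), (20, 1), (20, 2), (20, 3), (21, 0), (21, 1), (21, 2), (21, 3), (23, 0), (23, 1), (23, 2), (23, 3), (24, 0), (24, 1), (24, 2), (24, 3), (26, 0), (26, 1), (26, 2), (26, 3), (27, 0), (27, 1), (27, 2), (27, 3), (28, 0), (28, 1), (28, 2), (28, 3), (29, 0), (29, 1), (29, 2), (29, 3), (31, 0), (31, 1), (31, 2), (31, 3)]

Answer: no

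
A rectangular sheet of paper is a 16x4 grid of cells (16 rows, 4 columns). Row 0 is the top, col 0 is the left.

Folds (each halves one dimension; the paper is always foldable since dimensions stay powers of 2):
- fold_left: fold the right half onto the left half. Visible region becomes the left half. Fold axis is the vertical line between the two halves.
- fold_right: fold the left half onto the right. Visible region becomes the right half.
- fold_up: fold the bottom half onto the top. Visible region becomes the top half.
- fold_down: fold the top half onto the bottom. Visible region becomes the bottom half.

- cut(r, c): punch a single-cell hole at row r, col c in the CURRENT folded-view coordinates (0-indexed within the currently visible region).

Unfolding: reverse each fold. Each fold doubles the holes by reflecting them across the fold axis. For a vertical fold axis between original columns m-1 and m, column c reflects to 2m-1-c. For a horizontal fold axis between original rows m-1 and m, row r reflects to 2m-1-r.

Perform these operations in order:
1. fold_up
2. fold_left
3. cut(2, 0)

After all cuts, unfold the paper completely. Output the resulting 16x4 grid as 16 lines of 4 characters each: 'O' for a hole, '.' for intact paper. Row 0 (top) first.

Answer: ....
....
O..O
....
....
....
....
....
....
....
....
....
....
O..O
....
....

Derivation:
Op 1 fold_up: fold axis h@8; visible region now rows[0,8) x cols[0,4) = 8x4
Op 2 fold_left: fold axis v@2; visible region now rows[0,8) x cols[0,2) = 8x2
Op 3 cut(2, 0): punch at orig (2,0); cuts so far [(2, 0)]; region rows[0,8) x cols[0,2) = 8x2
Unfold 1 (reflect across v@2): 2 holes -> [(2, 0), (2, 3)]
Unfold 2 (reflect across h@8): 4 holes -> [(2, 0), (2, 3), (13, 0), (13, 3)]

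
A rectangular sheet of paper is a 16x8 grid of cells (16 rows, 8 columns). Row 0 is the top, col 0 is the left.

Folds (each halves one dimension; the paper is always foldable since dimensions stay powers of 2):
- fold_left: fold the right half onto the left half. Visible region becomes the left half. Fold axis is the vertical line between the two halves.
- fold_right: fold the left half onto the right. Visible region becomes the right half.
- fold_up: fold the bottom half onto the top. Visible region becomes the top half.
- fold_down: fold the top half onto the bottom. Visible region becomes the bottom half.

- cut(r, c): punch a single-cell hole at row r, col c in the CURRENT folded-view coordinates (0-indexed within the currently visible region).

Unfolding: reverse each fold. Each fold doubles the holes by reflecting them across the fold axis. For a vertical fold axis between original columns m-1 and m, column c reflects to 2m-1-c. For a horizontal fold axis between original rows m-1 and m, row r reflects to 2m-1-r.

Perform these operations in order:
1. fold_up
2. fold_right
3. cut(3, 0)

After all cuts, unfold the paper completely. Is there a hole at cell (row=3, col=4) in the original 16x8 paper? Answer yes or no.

Op 1 fold_up: fold axis h@8; visible region now rows[0,8) x cols[0,8) = 8x8
Op 2 fold_right: fold axis v@4; visible region now rows[0,8) x cols[4,8) = 8x4
Op 3 cut(3, 0): punch at orig (3,4); cuts so far [(3, 4)]; region rows[0,8) x cols[4,8) = 8x4
Unfold 1 (reflect across v@4): 2 holes -> [(3, 3), (3, 4)]
Unfold 2 (reflect across h@8): 4 holes -> [(3, 3), (3, 4), (12, 3), (12, 4)]
Holes: [(3, 3), (3, 4), (12, 3), (12, 4)]

Answer: yes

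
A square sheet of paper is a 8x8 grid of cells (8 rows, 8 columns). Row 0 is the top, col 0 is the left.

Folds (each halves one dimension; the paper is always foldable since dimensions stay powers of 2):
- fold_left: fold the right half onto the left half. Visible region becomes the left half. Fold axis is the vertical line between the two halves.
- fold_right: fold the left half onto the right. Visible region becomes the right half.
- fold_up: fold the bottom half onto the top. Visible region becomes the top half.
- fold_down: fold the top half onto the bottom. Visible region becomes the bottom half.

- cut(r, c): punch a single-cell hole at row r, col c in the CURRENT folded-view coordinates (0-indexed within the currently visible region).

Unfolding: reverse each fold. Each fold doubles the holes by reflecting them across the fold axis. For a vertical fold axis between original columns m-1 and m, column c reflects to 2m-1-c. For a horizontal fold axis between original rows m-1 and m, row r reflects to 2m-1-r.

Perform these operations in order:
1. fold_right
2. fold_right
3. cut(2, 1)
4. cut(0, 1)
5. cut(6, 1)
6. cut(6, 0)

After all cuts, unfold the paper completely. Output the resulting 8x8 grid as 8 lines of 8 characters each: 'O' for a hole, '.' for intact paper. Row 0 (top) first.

Answer: O..OO..O
........
O..OO..O
........
........
........
OOOOOOOO
........

Derivation:
Op 1 fold_right: fold axis v@4; visible region now rows[0,8) x cols[4,8) = 8x4
Op 2 fold_right: fold axis v@6; visible region now rows[0,8) x cols[6,8) = 8x2
Op 3 cut(2, 1): punch at orig (2,7); cuts so far [(2, 7)]; region rows[0,8) x cols[6,8) = 8x2
Op 4 cut(0, 1): punch at orig (0,7); cuts so far [(0, 7), (2, 7)]; region rows[0,8) x cols[6,8) = 8x2
Op 5 cut(6, 1): punch at orig (6,7); cuts so far [(0, 7), (2, 7), (6, 7)]; region rows[0,8) x cols[6,8) = 8x2
Op 6 cut(6, 0): punch at orig (6,6); cuts so far [(0, 7), (2, 7), (6, 6), (6, 7)]; region rows[0,8) x cols[6,8) = 8x2
Unfold 1 (reflect across v@6): 8 holes -> [(0, 4), (0, 7), (2, 4), (2, 7), (6, 4), (6, 5), (6, 6), (6, 7)]
Unfold 2 (reflect across v@4): 16 holes -> [(0, 0), (0, 3), (0, 4), (0, 7), (2, 0), (2, 3), (2, 4), (2, 7), (6, 0), (6, 1), (6, 2), (6, 3), (6, 4), (6, 5), (6, 6), (6, 7)]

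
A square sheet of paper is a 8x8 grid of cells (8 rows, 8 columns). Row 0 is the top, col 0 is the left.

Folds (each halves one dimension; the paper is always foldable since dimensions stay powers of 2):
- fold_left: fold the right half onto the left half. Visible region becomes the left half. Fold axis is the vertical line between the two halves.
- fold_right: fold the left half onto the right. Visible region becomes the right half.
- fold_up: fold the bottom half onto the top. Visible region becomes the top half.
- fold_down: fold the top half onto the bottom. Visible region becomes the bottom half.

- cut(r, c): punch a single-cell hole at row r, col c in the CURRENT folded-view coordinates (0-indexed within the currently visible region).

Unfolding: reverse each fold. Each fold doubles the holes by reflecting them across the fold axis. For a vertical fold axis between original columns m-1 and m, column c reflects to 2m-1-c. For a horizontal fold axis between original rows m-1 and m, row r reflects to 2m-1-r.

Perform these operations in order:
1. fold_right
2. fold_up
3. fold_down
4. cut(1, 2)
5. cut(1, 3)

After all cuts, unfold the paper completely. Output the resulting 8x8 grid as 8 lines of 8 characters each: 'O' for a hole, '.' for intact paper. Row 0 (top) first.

Answer: OO....OO
........
........
OO....OO
OO....OO
........
........
OO....OO

Derivation:
Op 1 fold_right: fold axis v@4; visible region now rows[0,8) x cols[4,8) = 8x4
Op 2 fold_up: fold axis h@4; visible region now rows[0,4) x cols[4,8) = 4x4
Op 3 fold_down: fold axis h@2; visible region now rows[2,4) x cols[4,8) = 2x4
Op 4 cut(1, 2): punch at orig (3,6); cuts so far [(3, 6)]; region rows[2,4) x cols[4,8) = 2x4
Op 5 cut(1, 3): punch at orig (3,7); cuts so far [(3, 6), (3, 7)]; region rows[2,4) x cols[4,8) = 2x4
Unfold 1 (reflect across h@2): 4 holes -> [(0, 6), (0, 7), (3, 6), (3, 7)]
Unfold 2 (reflect across h@4): 8 holes -> [(0, 6), (0, 7), (3, 6), (3, 7), (4, 6), (4, 7), (7, 6), (7, 7)]
Unfold 3 (reflect across v@4): 16 holes -> [(0, 0), (0, 1), (0, 6), (0, 7), (3, 0), (3, 1), (3, 6), (3, 7), (4, 0), (4, 1), (4, 6), (4, 7), (7, 0), (7, 1), (7, 6), (7, 7)]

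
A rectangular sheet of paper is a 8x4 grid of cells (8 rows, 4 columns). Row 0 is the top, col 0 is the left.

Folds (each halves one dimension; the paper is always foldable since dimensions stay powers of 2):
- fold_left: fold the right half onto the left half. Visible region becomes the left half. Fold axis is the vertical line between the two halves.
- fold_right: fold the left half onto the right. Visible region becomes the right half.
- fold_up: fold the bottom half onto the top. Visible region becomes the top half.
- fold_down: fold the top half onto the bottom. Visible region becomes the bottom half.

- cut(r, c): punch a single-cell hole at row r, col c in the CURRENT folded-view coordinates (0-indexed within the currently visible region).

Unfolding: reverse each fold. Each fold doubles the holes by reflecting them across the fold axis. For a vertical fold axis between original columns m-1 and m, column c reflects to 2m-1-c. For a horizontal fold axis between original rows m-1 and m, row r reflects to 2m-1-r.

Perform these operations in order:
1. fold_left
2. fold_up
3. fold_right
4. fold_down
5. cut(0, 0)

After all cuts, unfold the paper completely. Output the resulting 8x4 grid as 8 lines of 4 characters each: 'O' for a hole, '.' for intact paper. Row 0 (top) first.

Answer: ....
OOOO
OOOO
....
....
OOOO
OOOO
....

Derivation:
Op 1 fold_left: fold axis v@2; visible region now rows[0,8) x cols[0,2) = 8x2
Op 2 fold_up: fold axis h@4; visible region now rows[0,4) x cols[0,2) = 4x2
Op 3 fold_right: fold axis v@1; visible region now rows[0,4) x cols[1,2) = 4x1
Op 4 fold_down: fold axis h@2; visible region now rows[2,4) x cols[1,2) = 2x1
Op 5 cut(0, 0): punch at orig (2,1); cuts so far [(2, 1)]; region rows[2,4) x cols[1,2) = 2x1
Unfold 1 (reflect across h@2): 2 holes -> [(1, 1), (2, 1)]
Unfold 2 (reflect across v@1): 4 holes -> [(1, 0), (1, 1), (2, 0), (2, 1)]
Unfold 3 (reflect across h@4): 8 holes -> [(1, 0), (1, 1), (2, 0), (2, 1), (5, 0), (5, 1), (6, 0), (6, 1)]
Unfold 4 (reflect across v@2): 16 holes -> [(1, 0), (1, 1), (1, 2), (1, 3), (2, 0), (2, 1), (2, 2), (2, 3), (5, 0), (5, 1), (5, 2), (5, 3), (6, 0), (6, 1), (6, 2), (6, 3)]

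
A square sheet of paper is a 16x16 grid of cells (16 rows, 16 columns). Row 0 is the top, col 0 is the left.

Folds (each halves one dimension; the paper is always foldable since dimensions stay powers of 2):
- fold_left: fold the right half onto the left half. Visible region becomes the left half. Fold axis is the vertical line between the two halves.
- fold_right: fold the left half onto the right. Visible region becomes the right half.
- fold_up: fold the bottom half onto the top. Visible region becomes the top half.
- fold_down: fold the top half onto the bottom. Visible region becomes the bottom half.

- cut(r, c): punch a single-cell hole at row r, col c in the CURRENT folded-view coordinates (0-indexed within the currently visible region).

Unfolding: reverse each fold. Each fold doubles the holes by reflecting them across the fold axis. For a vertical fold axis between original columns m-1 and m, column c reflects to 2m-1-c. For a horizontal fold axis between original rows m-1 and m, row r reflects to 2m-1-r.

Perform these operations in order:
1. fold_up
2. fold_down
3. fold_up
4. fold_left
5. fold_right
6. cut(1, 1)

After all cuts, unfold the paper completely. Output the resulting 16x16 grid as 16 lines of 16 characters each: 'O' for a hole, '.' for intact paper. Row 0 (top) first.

Answer: ................
..O..O....O..O..
..O..O....O..O..
................
................
..O..O....O..O..
..O..O....O..O..
................
................
..O..O....O..O..
..O..O....O..O..
................
................
..O..O....O..O..
..O..O....O..O..
................

Derivation:
Op 1 fold_up: fold axis h@8; visible region now rows[0,8) x cols[0,16) = 8x16
Op 2 fold_down: fold axis h@4; visible region now rows[4,8) x cols[0,16) = 4x16
Op 3 fold_up: fold axis h@6; visible region now rows[4,6) x cols[0,16) = 2x16
Op 4 fold_left: fold axis v@8; visible region now rows[4,6) x cols[0,8) = 2x8
Op 5 fold_right: fold axis v@4; visible region now rows[4,6) x cols[4,8) = 2x4
Op 6 cut(1, 1): punch at orig (5,5); cuts so far [(5, 5)]; region rows[4,6) x cols[4,8) = 2x4
Unfold 1 (reflect across v@4): 2 holes -> [(5, 2), (5, 5)]
Unfold 2 (reflect across v@8): 4 holes -> [(5, 2), (5, 5), (5, 10), (5, 13)]
Unfold 3 (reflect across h@6): 8 holes -> [(5, 2), (5, 5), (5, 10), (5, 13), (6, 2), (6, 5), (6, 10), (6, 13)]
Unfold 4 (reflect across h@4): 16 holes -> [(1, 2), (1, 5), (1, 10), (1, 13), (2, 2), (2, 5), (2, 10), (2, 13), (5, 2), (5, 5), (5, 10), (5, 13), (6, 2), (6, 5), (6, 10), (6, 13)]
Unfold 5 (reflect across h@8): 32 holes -> [(1, 2), (1, 5), (1, 10), (1, 13), (2, 2), (2, 5), (2, 10), (2, 13), (5, 2), (5, 5), (5, 10), (5, 13), (6, 2), (6, 5), (6, 10), (6, 13), (9, 2), (9, 5), (9, 10), (9, 13), (10, 2), (10, 5), (10, 10), (10, 13), (13, 2), (13, 5), (13, 10), (13, 13), (14, 2), (14, 5), (14, 10), (14, 13)]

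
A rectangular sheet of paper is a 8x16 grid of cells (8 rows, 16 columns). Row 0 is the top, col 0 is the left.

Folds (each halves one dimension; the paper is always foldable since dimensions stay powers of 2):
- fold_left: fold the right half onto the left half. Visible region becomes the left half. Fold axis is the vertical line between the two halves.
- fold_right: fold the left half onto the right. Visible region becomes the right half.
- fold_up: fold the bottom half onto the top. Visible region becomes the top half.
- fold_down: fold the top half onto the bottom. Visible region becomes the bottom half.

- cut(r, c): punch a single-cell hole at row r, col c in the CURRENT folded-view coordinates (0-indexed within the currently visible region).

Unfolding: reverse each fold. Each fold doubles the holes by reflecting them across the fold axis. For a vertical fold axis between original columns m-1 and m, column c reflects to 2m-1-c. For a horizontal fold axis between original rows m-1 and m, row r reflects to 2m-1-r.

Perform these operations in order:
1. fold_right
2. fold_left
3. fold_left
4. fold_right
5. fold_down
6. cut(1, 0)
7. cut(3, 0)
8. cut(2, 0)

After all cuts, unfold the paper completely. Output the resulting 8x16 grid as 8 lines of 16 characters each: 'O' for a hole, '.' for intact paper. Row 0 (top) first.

Answer: OOOOOOOOOOOOOOOO
OOOOOOOOOOOOOOOO
OOOOOOOOOOOOOOOO
................
................
OOOOOOOOOOOOOOOO
OOOOOOOOOOOOOOOO
OOOOOOOOOOOOOOOO

Derivation:
Op 1 fold_right: fold axis v@8; visible region now rows[0,8) x cols[8,16) = 8x8
Op 2 fold_left: fold axis v@12; visible region now rows[0,8) x cols[8,12) = 8x4
Op 3 fold_left: fold axis v@10; visible region now rows[0,8) x cols[8,10) = 8x2
Op 4 fold_right: fold axis v@9; visible region now rows[0,8) x cols[9,10) = 8x1
Op 5 fold_down: fold axis h@4; visible region now rows[4,8) x cols[9,10) = 4x1
Op 6 cut(1, 0): punch at orig (5,9); cuts so far [(5, 9)]; region rows[4,8) x cols[9,10) = 4x1
Op 7 cut(3, 0): punch at orig (7,9); cuts so far [(5, 9), (7, 9)]; region rows[4,8) x cols[9,10) = 4x1
Op 8 cut(2, 0): punch at orig (6,9); cuts so far [(5, 9), (6, 9), (7, 9)]; region rows[4,8) x cols[9,10) = 4x1
Unfold 1 (reflect across h@4): 6 holes -> [(0, 9), (1, 9), (2, 9), (5, 9), (6, 9), (7, 9)]
Unfold 2 (reflect across v@9): 12 holes -> [(0, 8), (0, 9), (1, 8), (1, 9), (2, 8), (2, 9), (5, 8), (5, 9), (6, 8), (6, 9), (7, 8), (7, 9)]
Unfold 3 (reflect across v@10): 24 holes -> [(0, 8), (0, 9), (0, 10), (0, 11), (1, 8), (1, 9), (1, 10), (1, 11), (2, 8), (2, 9), (2, 10), (2, 11), (5, 8), (5, 9), (5, 10), (5, 11), (6, 8), (6, 9), (6, 10), (6, 11), (7, 8), (7, 9), (7, 10), (7, 11)]
Unfold 4 (reflect across v@12): 48 holes -> [(0, 8), (0, 9), (0, 10), (0, 11), (0, 12), (0, 13), (0, 14), (0, 15), (1, 8), (1, 9), (1, 10), (1, 11), (1, 12), (1, 13), (1, 14), (1, 15), (2, 8), (2, 9), (2, 10), (2, 11), (2, 12), (2, 13), (2, 14), (2, 15), (5, 8), (5, 9), (5, 10), (5, 11), (5, 12), (5, 13), (5, 14), (5, 15), (6, 8), (6, 9), (6, 10), (6, 11), (6, 12), (6, 13), (6, 14), (6, 15), (7, 8), (7, 9), (7, 10), (7, 11), (7, 12), (7, 13), (7, 14), (7, 15)]
Unfold 5 (reflect across v@8): 96 holes -> [(0, 0), (0, 1), (0, 2), (0, 3), (0, 4), (0, 5), (0, 6), (0, 7), (0, 8), (0, 9), (0, 10), (0, 11), (0, 12), (0, 13), (0, 14), (0, 15), (1, 0), (1, 1), (1, 2), (1, 3), (1, 4), (1, 5), (1, 6), (1, 7), (1, 8), (1, 9), (1, 10), (1, 11), (1, 12), (1, 13), (1, 14), (1, 15), (2, 0), (2, 1), (2, 2), (2, 3), (2, 4), (2, 5), (2, 6), (2, 7), (2, 8), (2, 9), (2, 10), (2, 11), (2, 12), (2, 13), (2, 14), (2, 15), (5, 0), (5, 1), (5, 2), (5, 3), (5, 4), (5, 5), (5, 6), (5, 7), (5, 8), (5, 9), (5, 10), (5, 11), (5, 12), (5, 13), (5, 14), (5, 15), (6, 0), (6, 1), (6, 2), (6, 3), (6, 4), (6, 5), (6, 6), (6, 7), (6, 8), (6, 9), (6, 10), (6, 11), (6, 12), (6, 13), (6, 14), (6, 15), (7, 0), (7, 1), (7, 2), (7, 3), (7, 4), (7, 5), (7, 6), (7, 7), (7, 8), (7, 9), (7, 10), (7, 11), (7, 12), (7, 13), (7, 14), (7, 15)]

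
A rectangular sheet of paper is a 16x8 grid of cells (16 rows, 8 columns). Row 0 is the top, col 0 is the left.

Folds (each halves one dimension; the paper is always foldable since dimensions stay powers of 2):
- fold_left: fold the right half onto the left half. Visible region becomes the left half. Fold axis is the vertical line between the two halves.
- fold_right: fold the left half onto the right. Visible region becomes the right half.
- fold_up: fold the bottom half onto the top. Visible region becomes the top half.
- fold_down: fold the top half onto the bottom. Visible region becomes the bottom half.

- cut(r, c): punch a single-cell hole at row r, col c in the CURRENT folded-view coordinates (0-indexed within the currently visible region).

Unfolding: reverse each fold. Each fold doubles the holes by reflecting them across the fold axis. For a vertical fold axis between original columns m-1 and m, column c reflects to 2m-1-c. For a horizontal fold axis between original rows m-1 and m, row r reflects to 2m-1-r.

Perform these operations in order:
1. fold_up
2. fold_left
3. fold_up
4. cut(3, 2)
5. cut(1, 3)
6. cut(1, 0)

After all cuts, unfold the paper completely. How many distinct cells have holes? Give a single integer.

Answer: 24

Derivation:
Op 1 fold_up: fold axis h@8; visible region now rows[0,8) x cols[0,8) = 8x8
Op 2 fold_left: fold axis v@4; visible region now rows[0,8) x cols[0,4) = 8x4
Op 3 fold_up: fold axis h@4; visible region now rows[0,4) x cols[0,4) = 4x4
Op 4 cut(3, 2): punch at orig (3,2); cuts so far [(3, 2)]; region rows[0,4) x cols[0,4) = 4x4
Op 5 cut(1, 3): punch at orig (1,3); cuts so far [(1, 3), (3, 2)]; region rows[0,4) x cols[0,4) = 4x4
Op 6 cut(1, 0): punch at orig (1,0); cuts so far [(1, 0), (1, 3), (3, 2)]; region rows[0,4) x cols[0,4) = 4x4
Unfold 1 (reflect across h@4): 6 holes -> [(1, 0), (1, 3), (3, 2), (4, 2), (6, 0), (6, 3)]
Unfold 2 (reflect across v@4): 12 holes -> [(1, 0), (1, 3), (1, 4), (1, 7), (3, 2), (3, 5), (4, 2), (4, 5), (6, 0), (6, 3), (6, 4), (6, 7)]
Unfold 3 (reflect across h@8): 24 holes -> [(1, 0), (1, 3), (1, 4), (1, 7), (3, 2), (3, 5), (4, 2), (4, 5), (6, 0), (6, 3), (6, 4), (6, 7), (9, 0), (9, 3), (9, 4), (9, 7), (11, 2), (11, 5), (12, 2), (12, 5), (14, 0), (14, 3), (14, 4), (14, 7)]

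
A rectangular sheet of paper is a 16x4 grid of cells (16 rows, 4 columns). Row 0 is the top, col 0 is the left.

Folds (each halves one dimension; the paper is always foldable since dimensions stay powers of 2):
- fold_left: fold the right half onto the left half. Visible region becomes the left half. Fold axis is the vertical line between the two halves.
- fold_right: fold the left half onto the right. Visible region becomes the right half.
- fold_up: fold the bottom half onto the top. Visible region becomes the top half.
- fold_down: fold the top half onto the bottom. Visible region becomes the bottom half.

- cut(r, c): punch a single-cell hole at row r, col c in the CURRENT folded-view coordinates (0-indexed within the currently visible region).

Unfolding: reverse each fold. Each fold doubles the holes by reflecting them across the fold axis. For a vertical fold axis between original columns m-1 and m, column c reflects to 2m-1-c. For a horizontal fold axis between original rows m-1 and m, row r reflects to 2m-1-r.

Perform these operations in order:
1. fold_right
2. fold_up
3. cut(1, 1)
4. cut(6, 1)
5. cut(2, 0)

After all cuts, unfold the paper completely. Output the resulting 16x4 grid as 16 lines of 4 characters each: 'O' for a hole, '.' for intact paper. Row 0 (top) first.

Answer: ....
O..O
.OO.
....
....
....
O..O
....
....
O..O
....
....
....
.OO.
O..O
....

Derivation:
Op 1 fold_right: fold axis v@2; visible region now rows[0,16) x cols[2,4) = 16x2
Op 2 fold_up: fold axis h@8; visible region now rows[0,8) x cols[2,4) = 8x2
Op 3 cut(1, 1): punch at orig (1,3); cuts so far [(1, 3)]; region rows[0,8) x cols[2,4) = 8x2
Op 4 cut(6, 1): punch at orig (6,3); cuts so far [(1, 3), (6, 3)]; region rows[0,8) x cols[2,4) = 8x2
Op 5 cut(2, 0): punch at orig (2,2); cuts so far [(1, 3), (2, 2), (6, 3)]; region rows[0,8) x cols[2,4) = 8x2
Unfold 1 (reflect across h@8): 6 holes -> [(1, 3), (2, 2), (6, 3), (9, 3), (13, 2), (14, 3)]
Unfold 2 (reflect across v@2): 12 holes -> [(1, 0), (1, 3), (2, 1), (2, 2), (6, 0), (6, 3), (9, 0), (9, 3), (13, 1), (13, 2), (14, 0), (14, 3)]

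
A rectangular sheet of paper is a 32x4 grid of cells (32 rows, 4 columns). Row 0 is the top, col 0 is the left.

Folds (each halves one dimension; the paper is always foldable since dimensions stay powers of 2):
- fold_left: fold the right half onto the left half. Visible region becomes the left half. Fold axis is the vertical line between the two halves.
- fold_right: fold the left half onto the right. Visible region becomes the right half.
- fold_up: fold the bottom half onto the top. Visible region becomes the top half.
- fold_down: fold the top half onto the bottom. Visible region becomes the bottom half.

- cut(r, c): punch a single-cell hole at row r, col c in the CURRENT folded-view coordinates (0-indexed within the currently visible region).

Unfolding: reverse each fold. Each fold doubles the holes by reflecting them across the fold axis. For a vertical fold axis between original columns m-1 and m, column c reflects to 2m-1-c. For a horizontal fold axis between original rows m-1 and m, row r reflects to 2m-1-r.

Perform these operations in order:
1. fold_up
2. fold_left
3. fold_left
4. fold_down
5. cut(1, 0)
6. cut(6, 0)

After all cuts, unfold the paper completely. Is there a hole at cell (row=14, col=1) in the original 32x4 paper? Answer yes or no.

Op 1 fold_up: fold axis h@16; visible region now rows[0,16) x cols[0,4) = 16x4
Op 2 fold_left: fold axis v@2; visible region now rows[0,16) x cols[0,2) = 16x2
Op 3 fold_left: fold axis v@1; visible region now rows[0,16) x cols[0,1) = 16x1
Op 4 fold_down: fold axis h@8; visible region now rows[8,16) x cols[0,1) = 8x1
Op 5 cut(1, 0): punch at orig (9,0); cuts so far [(9, 0)]; region rows[8,16) x cols[0,1) = 8x1
Op 6 cut(6, 0): punch at orig (14,0); cuts so far [(9, 0), (14, 0)]; region rows[8,16) x cols[0,1) = 8x1
Unfold 1 (reflect across h@8): 4 holes -> [(1, 0), (6, 0), (9, 0), (14, 0)]
Unfold 2 (reflect across v@1): 8 holes -> [(1, 0), (1, 1), (6, 0), (6, 1), (9, 0), (9, 1), (14, 0), (14, 1)]
Unfold 3 (reflect across v@2): 16 holes -> [(1, 0), (1, 1), (1, 2), (1, 3), (6, 0), (6, 1), (6, 2), (6, 3), (9, 0), (9, 1), (9, 2), (9, 3), (14, 0), (14, 1), (14, 2), (14, 3)]
Unfold 4 (reflect across h@16): 32 holes -> [(1, 0), (1, 1), (1, 2), (1, 3), (6, 0), (6, 1), (6, 2), (6, 3), (9, 0), (9, 1), (9, 2), (9, 3), (14, 0), (14, 1), (14, 2), (14, 3), (17, 0), (17, 1), (17, 2), (17, 3), (22, 0), (22, 1), (22, 2), (22, 3), (25, 0), (25, 1), (25, 2), (25, 3), (30, 0), (30, 1), (30, 2), (30, 3)]
Holes: [(1, 0), (1, 1), (1, 2), (1, 3), (6, 0), (6, 1), (6, 2), (6, 3), (9, 0), (9, 1), (9, 2), (9, 3), (14, 0), (14, 1), (14, 2), (14, 3), (17, 0), (17, 1), (17, 2), (17, 3), (22, 0), (22, 1), (22, 2), (22, 3), (25, 0), (25, 1), (25, 2), (25, 3), (30, 0), (30, 1), (30, 2), (30, 3)]

Answer: yes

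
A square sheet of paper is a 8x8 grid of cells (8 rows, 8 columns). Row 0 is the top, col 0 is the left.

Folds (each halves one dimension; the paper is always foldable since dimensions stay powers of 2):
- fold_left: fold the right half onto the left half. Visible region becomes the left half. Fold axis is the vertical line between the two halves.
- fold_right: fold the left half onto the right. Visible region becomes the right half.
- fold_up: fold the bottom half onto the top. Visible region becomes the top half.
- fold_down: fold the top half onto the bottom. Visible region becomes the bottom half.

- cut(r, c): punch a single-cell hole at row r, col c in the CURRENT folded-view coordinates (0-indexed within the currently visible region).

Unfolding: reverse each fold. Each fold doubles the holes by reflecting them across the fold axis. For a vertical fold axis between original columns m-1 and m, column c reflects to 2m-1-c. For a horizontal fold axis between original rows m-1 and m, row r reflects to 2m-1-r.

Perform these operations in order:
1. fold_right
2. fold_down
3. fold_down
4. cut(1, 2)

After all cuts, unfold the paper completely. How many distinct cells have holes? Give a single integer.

Answer: 8

Derivation:
Op 1 fold_right: fold axis v@4; visible region now rows[0,8) x cols[4,8) = 8x4
Op 2 fold_down: fold axis h@4; visible region now rows[4,8) x cols[4,8) = 4x4
Op 3 fold_down: fold axis h@6; visible region now rows[6,8) x cols[4,8) = 2x4
Op 4 cut(1, 2): punch at orig (7,6); cuts so far [(7, 6)]; region rows[6,8) x cols[4,8) = 2x4
Unfold 1 (reflect across h@6): 2 holes -> [(4, 6), (7, 6)]
Unfold 2 (reflect across h@4): 4 holes -> [(0, 6), (3, 6), (4, 6), (7, 6)]
Unfold 3 (reflect across v@4): 8 holes -> [(0, 1), (0, 6), (3, 1), (3, 6), (4, 1), (4, 6), (7, 1), (7, 6)]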